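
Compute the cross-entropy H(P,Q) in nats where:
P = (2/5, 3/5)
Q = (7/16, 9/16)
0.6759 nats

Cross-entropy: H(P,Q) = -Σ p(x) log q(x)

Alternatively: H(P,Q) = H(P) + D_KL(P||Q)
H(P) = 0.6730 nats
D_KL(P||Q) = 0.0029 nats

H(P,Q) = 0.6730 + 0.0029 = 0.6759 nats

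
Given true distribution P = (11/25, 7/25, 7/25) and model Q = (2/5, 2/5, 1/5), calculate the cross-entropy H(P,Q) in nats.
1.1104 nats

Cross-entropy: H(P,Q) = -Σ p(x) log q(x)

Alternatively: H(P,Q) = H(P) + D_KL(P||Q)
H(P) = 1.0741 nats
D_KL(P||Q) = 0.0363 nats

H(P,Q) = 1.0741 + 0.0363 = 1.1104 nats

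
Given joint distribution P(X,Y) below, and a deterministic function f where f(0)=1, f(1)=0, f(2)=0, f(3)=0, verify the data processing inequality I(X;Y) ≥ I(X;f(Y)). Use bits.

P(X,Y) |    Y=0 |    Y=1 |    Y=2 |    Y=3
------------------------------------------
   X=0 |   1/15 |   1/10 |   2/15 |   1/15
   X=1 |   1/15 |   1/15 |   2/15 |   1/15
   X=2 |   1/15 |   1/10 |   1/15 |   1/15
I(X;Y) = 0.0225, I(X;f(Y)) = 0.0012, inequality holds: 0.0225 ≥ 0.0012

Data Processing Inequality: For any Markov chain X → Y → Z, we have I(X;Y) ≥ I(X;Z).

Here Z = f(Y) is a deterministic function of Y, forming X → Y → Z.

Original I(X;Y) = 0.0225 bits

After applying f:
P(X,Z) where Z=f(Y):
- P(X,Z=0) = P(X,Y=1) + P(X,Y=2) + P(X,Y=3)
- P(X,Z=1) = P(X,Y=0)

I(X;Z) = I(X;f(Y)) = 0.0012 bits

Verification: 0.0225 ≥ 0.0012 ✓

Information cannot be created by processing; the function f can only lose information about X.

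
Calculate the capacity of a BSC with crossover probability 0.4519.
0.0067 bits

For a binary symmetric channel (BSC) with error probability p:
Capacity C = 1 - H(p) bits per symbol

where H(p) = -p log₂(p) - (1-p) log₂(1-p) is the binary entropy function.

H(0.4519) = 0.9933 bits
C = 1 - 0.9933 = 0.0067 bits per symbol

This means we can reliably transmit up to 0.0067 bits of information per channel use.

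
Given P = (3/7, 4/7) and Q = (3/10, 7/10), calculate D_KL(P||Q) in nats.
0.0369 nats

KL divergence: D_KL(P||Q) = Σ p(x) log(p(x)/q(x))

Computing term by term:
  x=0: 3/7 × log_e[(3/7)/(3/10)] = 3/7 × 0.3567 = 0.1529
  x=1: 4/7 × log_e[(4/7)/(7/10)] = 4/7 × -0.2029 = -0.1160

D_KL(P||Q) = 0.0369 nats

Note: KL divergence is always non-negative and equals 0 iff P = Q.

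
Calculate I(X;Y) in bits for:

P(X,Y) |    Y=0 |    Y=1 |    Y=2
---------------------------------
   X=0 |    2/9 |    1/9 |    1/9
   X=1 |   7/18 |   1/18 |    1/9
0.0379 bits

Mutual information: I(X;Y) = H(X) + H(Y) - H(X,Y)

Marginals:
P(X) = (4/9, 5/9), H(X) = 0.9911 bits
P(Y) = (11/18, 1/6, 2/9), H(Y) = 1.3472 bits

Joint entropy: H(X,Y) = 2.3004 bits

I(X;Y) = 0.9911 + 1.3472 - 2.3004 = 0.0379 bits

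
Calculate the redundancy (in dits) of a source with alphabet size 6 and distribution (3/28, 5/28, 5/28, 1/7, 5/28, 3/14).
0.0093 dits

Redundancy measures how far a source is from maximum entropy:
R = H_max - H(X)

Maximum entropy for 6 symbols: H_max = log_10(6) = 0.7782 dits
Actual entropy: H(X) = 0.7688 dits
Redundancy: R = 0.7782 - 0.7688 = 0.0093 dits

This redundancy represents potential for compression: the source could be compressed by 0.0093 dits per symbol.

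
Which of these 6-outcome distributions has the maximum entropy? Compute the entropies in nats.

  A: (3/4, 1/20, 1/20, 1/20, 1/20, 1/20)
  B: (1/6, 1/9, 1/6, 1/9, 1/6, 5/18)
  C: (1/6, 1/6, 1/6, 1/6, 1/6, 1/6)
C

For a discrete distribution over n outcomes, entropy is maximized by the uniform distribution.

Computing entropies:
H(A) = 0.9647 nats
H(B) = 1.7400 nats
H(C) = 1.7918 nats

The uniform distribution (where all probabilities equal 1/6) achieves the maximum entropy of log_e(6) = 1.7918 nats.

Distribution C has the highest entropy.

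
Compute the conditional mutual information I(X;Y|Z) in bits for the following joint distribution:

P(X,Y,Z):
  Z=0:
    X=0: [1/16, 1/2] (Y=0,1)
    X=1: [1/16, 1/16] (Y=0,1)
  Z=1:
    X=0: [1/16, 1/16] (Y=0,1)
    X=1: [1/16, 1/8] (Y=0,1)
0.0684 bits

Conditional mutual information: I(X;Y|Z) = H(X|Z) + H(Y|Z) - H(X,Y|Z)

H(Z) = 0.8960
H(X,Z) = 1.6697 → H(X|Z) = 0.7737
H(Y,Z) = 1.6697 → H(Y|Z) = 0.7737
H(X,Y,Z) = 2.3750 → H(X,Y|Z) = 1.4790

I(X;Y|Z) = 0.7737 + 0.7737 - 1.4790 = 0.0684 bits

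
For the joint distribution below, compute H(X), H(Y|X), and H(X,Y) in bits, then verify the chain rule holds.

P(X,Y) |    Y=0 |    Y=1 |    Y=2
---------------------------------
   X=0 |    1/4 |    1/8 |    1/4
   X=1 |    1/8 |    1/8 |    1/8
H(X,Y) = 2.5000, H(X) = 0.9544, H(Y|X) = 1.5456 (all in bits)

Chain rule: H(X,Y) = H(X) + H(Y|X)

Left side — joint entropy directly:
H(X,Y) = -Σ p(x,y) log p(x,y) = 2.5000 bits

Right side — compute H(Y|X) from the conditional distributions:
P(X) = (5/8, 3/8), so H(X) = 0.9544 bits
H(Y|X) = Σ_x P(X=x) · H(Y|X=x):
  P(Y|X=0) = (2/5, 1/5, 2/5), H(Y|X=0) = 1.5219, weight P(X=0) = 5/8
  P(Y|X=1) = (1/3, 1/3, 1/3), H(Y|X=1) = 1.5850, weight P(X=1) = 3/8
H(Y|X) = 1.5456 bits

H(X) + H(Y|X) = 0.9544 + 1.5456 = 2.5000 bits

Both sides equal 2.5000 bits. ✓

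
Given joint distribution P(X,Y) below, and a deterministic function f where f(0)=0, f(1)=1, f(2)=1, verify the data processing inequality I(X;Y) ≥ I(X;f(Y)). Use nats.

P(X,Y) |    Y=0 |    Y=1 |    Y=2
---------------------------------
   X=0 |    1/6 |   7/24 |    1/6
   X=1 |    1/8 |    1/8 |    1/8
I(X;Y) = 0.0087, I(X;f(Y)) = 0.0025, inequality holds: 0.0087 ≥ 0.0025

Data Processing Inequality: For any Markov chain X → Y → Z, we have I(X;Y) ≥ I(X;Z).

Here Z = f(Y) is a deterministic function of Y, forming X → Y → Z.

Original I(X;Y) = 0.0087 nats

After applying f:
P(X,Z) where Z=f(Y):
- P(X,Z=0) = P(X,Y=0)
- P(X,Z=1) = P(X,Y=1) + P(X,Y=2)

I(X;Z) = I(X;f(Y)) = 0.0025 nats

Verification: 0.0087 ≥ 0.0025 ✓

Information cannot be created by processing; the function f can only lose information about X.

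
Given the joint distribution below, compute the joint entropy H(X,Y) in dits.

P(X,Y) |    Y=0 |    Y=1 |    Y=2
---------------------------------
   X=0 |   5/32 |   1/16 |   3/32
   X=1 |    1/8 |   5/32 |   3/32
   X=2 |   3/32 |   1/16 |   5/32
0.9304 dits

Joint entropy is H(X,Y) = -Σ_{x,y} p(x,y) log p(x,y).

Summing over all non-zero entries:
H(X,Y) = -[5/32·log_10(5/32) + 1/16·log_10(1/16) + 3/32·log_10(3/32) + 1/8·log_10(1/8) + 5/32·log_10(5/32) + 3/32·log_10(3/32) + 3/32·log_10(3/32) + 1/16·log_10(1/16) + 5/32·log_10(5/32)]
H(X,Y) = 0.9304 dits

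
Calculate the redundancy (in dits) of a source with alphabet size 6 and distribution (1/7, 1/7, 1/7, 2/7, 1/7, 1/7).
0.0191 dits

Redundancy measures how far a source is from maximum entropy:
R = H_max - H(X)

Maximum entropy for 6 symbols: H_max = log_10(6) = 0.7782 dits
Actual entropy: H(X) = 0.7591 dits
Redundancy: R = 0.7782 - 0.7591 = 0.0191 dits

This redundancy represents potential for compression: the source could be compressed by 0.0191 dits per symbol.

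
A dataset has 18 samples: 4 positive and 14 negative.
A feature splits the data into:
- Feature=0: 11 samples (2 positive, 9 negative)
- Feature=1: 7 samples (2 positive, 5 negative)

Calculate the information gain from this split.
0.0105 bits

Information Gain = H(Y) - H(Y|Feature)

Before split:
P(positive) = 4/18 = 0.2222
H(Y) = 0.7642 bits

After split:
Feature=0: H = 0.6840 bits (weight = 11/18)
Feature=1: H = 0.8631 bits (weight = 7/18)
H(Y|Feature) = (11/18)×0.6840 + (7/18)×0.8631 = 0.7537 bits

Information Gain = 0.7642 - 0.7537 = 0.0105 bits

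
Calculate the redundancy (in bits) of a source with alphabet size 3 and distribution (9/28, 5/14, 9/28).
0.0018 bits

Redundancy measures how far a source is from maximum entropy:
R = H_max - H(X)

Maximum entropy for 3 symbols: H_max = log_2(3) = 1.5850 bits
Actual entropy: H(X) = 1.5831 bits
Redundancy: R = 1.5850 - 1.5831 = 0.0018 bits

This redundancy represents potential for compression: the source could be compressed by 0.0018 bits per symbol.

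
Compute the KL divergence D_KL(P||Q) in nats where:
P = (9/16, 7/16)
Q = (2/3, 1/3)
0.0234 nats

KL divergence: D_KL(P||Q) = Σ p(x) log(p(x)/q(x))

Computing term by term:
  x=0: 9/16 × log_e[(9/16)/(2/3)] = 9/16 × -0.1699 = -0.0956
  x=1: 7/16 × log_e[(7/16)/(1/3)] = 7/16 × 0.2719 = 0.1190

D_KL(P||Q) = 0.0234 nats

Note: KL divergence is always non-negative and equals 0 iff P = Q.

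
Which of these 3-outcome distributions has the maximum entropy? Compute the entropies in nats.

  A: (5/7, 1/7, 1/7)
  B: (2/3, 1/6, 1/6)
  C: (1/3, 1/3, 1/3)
C

For a discrete distribution over n outcomes, entropy is maximized by the uniform distribution.

Computing entropies:
H(A) = 0.7963 nats
H(B) = 0.8676 nats
H(C) = 1.0986 nats

The uniform distribution (where all probabilities equal 1/3) achieves the maximum entropy of log_e(3) = 1.0986 nats.

Distribution C has the highest entropy.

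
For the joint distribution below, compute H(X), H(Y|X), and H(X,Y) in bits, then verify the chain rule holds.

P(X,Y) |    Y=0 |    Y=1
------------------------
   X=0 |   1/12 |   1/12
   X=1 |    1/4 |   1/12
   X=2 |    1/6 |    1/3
H(X,Y) = 2.3554, H(X) = 1.4591, H(Y|X) = 0.8962 (all in bits)

Chain rule: H(X,Y) = H(X) + H(Y|X)

Left side — joint entropy directly:
H(X,Y) = -Σ p(x,y) log p(x,y) = 2.3554 bits

Right side — compute H(Y|X) from the conditional distributions:
P(X) = (1/6, 1/3, 1/2), so H(X) = 1.4591 bits
H(Y|X) = Σ_x P(X=x) · H(Y|X=x):
  P(Y|X=0) = (1/2, 1/2), H(Y|X=0) = 1.0000, weight P(X=0) = 1/6
  P(Y|X=1) = (3/4, 1/4), H(Y|X=1) = 0.8113, weight P(X=1) = 1/3
  P(Y|X=2) = (1/3, 2/3), H(Y|X=2) = 0.9183, weight P(X=2) = 1/2
H(Y|X) = 0.8962 bits

H(X) + H(Y|X) = 1.4591 + 0.8962 = 2.3554 bits

Both sides equal 2.3554 bits. ✓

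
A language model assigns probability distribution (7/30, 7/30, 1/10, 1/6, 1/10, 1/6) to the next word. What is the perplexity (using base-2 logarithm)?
5.6797

Perplexity is 2^H (or exp(H) for natural log).

First, H = -Σ p log p = 2.5058 bits
Perplexity = 2^2.5058 = 5.6797

Interpretation: The model's uncertainty is equivalent to choosing uniformly among 5.7 options.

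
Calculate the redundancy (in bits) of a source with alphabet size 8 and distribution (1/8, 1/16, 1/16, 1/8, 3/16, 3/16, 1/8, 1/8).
0.0944 bits

Redundancy measures how far a source is from maximum entropy:
R = H_max - H(X)

Maximum entropy for 8 symbols: H_max = log_2(8) = 3.0000 bits
Actual entropy: H(X) = 2.9056 bits
Redundancy: R = 3.0000 - 2.9056 = 0.0944 bits

This redundancy represents potential for compression: the source could be compressed by 0.0944 bits per symbol.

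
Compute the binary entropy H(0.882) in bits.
0.5236 bits

The binary entropy function is:
H(p) = -p log(p) - (1-p) log(1-p)

H(0.882) = -0.882 × log_2(0.882) - 0.118 × log_2(0.118)
H(0.882) = 0.5236 bits

Note: Binary entropy is maximized at p=0.5 (H=1 bit) and minimized at p=0 or p=1 (H=0).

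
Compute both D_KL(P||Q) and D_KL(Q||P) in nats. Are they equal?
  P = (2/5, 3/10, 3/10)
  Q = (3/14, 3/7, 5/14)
D_KL(P||Q) = 0.0904, D_KL(Q||P) = 0.0814

KL divergence is not symmetric: D_KL(P||Q) ≠ D_KL(Q||P) in general.

D_KL(P||Q) = 0.0904 nats
D_KL(Q||P) = 0.0814 nats

No, they are not equal!

This asymmetry is why KL divergence is not a true distance metric.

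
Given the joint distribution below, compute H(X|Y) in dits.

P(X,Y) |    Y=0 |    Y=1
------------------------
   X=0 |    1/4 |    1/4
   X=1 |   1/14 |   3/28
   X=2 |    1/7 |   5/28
0.4412 dits

Using the chain rule: H(X|Y) = H(X,Y) - H(Y)

First, compute H(X,Y) = 0.7412 dits

Marginal P(Y) = (13/28, 15/28)
H(Y) = 0.2999 dits

H(X|Y) = H(X,Y) - H(Y) = 0.7412 - 0.2999 = 0.4412 dits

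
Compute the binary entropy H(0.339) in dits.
0.2781 dits

The binary entropy function is:
H(p) = -p log(p) - (1-p) log(1-p)

H(0.339) = -0.339 × log_10(0.339) - 0.661 × log_10(0.661)
H(0.339) = 0.2781 dits

Note: Binary entropy is maximized at p=0.5 (H=1 bit) and minimized at p=0 or p=1 (H=0).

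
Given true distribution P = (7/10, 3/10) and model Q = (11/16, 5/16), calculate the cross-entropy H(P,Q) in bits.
0.8818 bits

Cross-entropy: H(P,Q) = -Σ p(x) log q(x)

Alternatively: H(P,Q) = H(P) + D_KL(P||Q)
H(P) = 0.8813 bits
D_KL(P||Q) = 0.0005 bits

H(P,Q) = 0.8813 + 0.0005 = 0.8818 bits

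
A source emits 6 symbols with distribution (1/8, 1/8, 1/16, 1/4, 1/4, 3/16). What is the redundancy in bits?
0.1321 bits

Redundancy measures how far a source is from maximum entropy:
R = H_max - H(X)

Maximum entropy for 6 symbols: H_max = log_2(6) = 2.5850 bits
Actual entropy: H(X) = 2.4528 bits
Redundancy: R = 2.5850 - 2.4528 = 0.1321 bits

This redundancy represents potential for compression: the source could be compressed by 0.1321 bits per symbol.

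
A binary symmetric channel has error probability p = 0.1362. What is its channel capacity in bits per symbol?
0.4258 bits

For a binary symmetric channel (BSC) with error probability p:
Capacity C = 1 - H(p) bits per symbol

where H(p) = -p log₂(p) - (1-p) log₂(1-p) is the binary entropy function.

H(0.1362) = 0.5742 bits
C = 1 - 0.5742 = 0.4258 bits per symbol

This means we can reliably transmit up to 0.4258 bits of information per channel use.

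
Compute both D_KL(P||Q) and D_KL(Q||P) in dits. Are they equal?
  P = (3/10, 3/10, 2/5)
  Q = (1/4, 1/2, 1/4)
D_KL(P||Q) = 0.0388, D_KL(Q||P) = 0.0401

KL divergence is not symmetric: D_KL(P||Q) ≠ D_KL(Q||P) in general.

D_KL(P||Q) = 0.0388 dits
D_KL(Q||P) = 0.0401 dits

No, they are not equal!

This asymmetry is why KL divergence is not a true distance metric.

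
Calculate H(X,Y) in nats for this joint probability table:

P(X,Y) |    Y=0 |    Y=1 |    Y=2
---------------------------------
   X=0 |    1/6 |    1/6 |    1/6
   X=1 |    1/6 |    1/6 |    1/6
1.7918 nats

Joint entropy is H(X,Y) = -Σ_{x,y} p(x,y) log p(x,y).

Summing over all non-zero entries:
H(X,Y) = -[1/6·log_e(1/6) + 1/6·log_e(1/6) + 1/6·log_e(1/6) + 1/6·log_e(1/6) + 1/6·log_e(1/6) + 1/6·log_e(1/6)]
H(X,Y) = 1.7918 nats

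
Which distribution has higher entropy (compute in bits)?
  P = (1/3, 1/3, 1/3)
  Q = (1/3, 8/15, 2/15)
P

Computing entropies in bits:
H(P) = 1.5850
H(Q) = 1.3996

Distribution P has higher entropy.

Intuition: The distribution closer to uniform (more spread out) has higher entropy.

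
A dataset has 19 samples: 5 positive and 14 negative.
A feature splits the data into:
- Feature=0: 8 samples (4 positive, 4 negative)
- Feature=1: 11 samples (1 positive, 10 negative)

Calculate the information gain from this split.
0.1560 bits

Information Gain = H(Y) - H(Y|Feature)

Before split:
P(positive) = 5/19 = 0.2632
H(Y) = 0.8315 bits

After split:
Feature=0: H = 1.0000 bits (weight = 8/19)
Feature=1: H = 0.4395 bits (weight = 11/19)
H(Y|Feature) = (8/19)×1.0000 + (11/19)×0.4395 = 0.6755 bits

Information Gain = 0.8315 - 0.6755 = 0.1560 bits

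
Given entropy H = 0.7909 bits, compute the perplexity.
1.7302

Perplexity is 2^H (or exp(H) for natural log).

H = 0.7909 bits
Perplexity = 2^0.7909 = 1.7302

Interpretation: The model's uncertainty is equivalent to choosing uniformly among 1.7 options.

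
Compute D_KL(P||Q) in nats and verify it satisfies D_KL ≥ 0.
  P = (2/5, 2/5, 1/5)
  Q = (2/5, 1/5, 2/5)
0.1386 nats

KL divergence satisfies the Gibbs inequality: D_KL(P||Q) ≥ 0 for all distributions P, Q.

D_KL(P||Q) = Σ p(x) log(p(x)/q(x))
Term by term:
  x=0: 2/5 × log_e[(2/5)/(2/5)] = 0.0000
  x=1: 2/5 × log_e[(2/5)/(1/5)] = 0.2773
  x=2: 1/5 × log_e[(1/5)/(2/5)] = -0.1386
D_KL(P||Q) = 0.1386 nats

D_KL(P||Q) = 0.1386 ≥ 0 ✓

This non-negativity is a fundamental property: relative entropy cannot be negative because it measures how different Q is from P.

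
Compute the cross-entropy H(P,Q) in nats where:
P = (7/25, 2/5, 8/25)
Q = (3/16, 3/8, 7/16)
1.1256 nats

Cross-entropy: H(P,Q) = -Σ p(x) log q(x)

Alternatively: H(P,Q) = H(P) + D_KL(P||Q)
H(P) = 1.0876 nats
D_KL(P||Q) = 0.0380 nats

H(P,Q) = 1.0876 + 0.0380 = 1.1256 nats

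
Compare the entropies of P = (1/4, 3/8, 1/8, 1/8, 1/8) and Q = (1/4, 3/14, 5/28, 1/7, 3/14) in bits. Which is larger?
Q

Computing entropies in bits:
H(P) = 2.1556
H(Q) = 2.2973

Distribution Q has higher entropy.

Intuition: The distribution closer to uniform (more spread out) has higher entropy.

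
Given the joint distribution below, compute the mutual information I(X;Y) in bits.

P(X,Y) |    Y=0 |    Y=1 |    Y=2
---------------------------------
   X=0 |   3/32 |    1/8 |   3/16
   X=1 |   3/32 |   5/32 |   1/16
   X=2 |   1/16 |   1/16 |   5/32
0.0695 bits

Mutual information: I(X;Y) = H(X) + H(Y) - H(X,Y)

Marginals:
P(X) = (13/32, 5/16, 9/32), H(X) = 1.5671 bits
P(Y) = (1/4, 11/32, 13/32), H(Y) = 1.5575 bits

Joint entropy: H(X,Y) = 3.0550 bits

I(X;Y) = 1.5671 + 1.5575 - 3.0550 = 0.0695 bits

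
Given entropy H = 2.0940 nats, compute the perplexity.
8.1173

Perplexity is e^H (or exp(H) for natural log).

H = 2.0940 nats
Perplexity = e^2.0940 = 8.1173

Interpretation: The model's uncertainty is equivalent to choosing uniformly among 8.1 options.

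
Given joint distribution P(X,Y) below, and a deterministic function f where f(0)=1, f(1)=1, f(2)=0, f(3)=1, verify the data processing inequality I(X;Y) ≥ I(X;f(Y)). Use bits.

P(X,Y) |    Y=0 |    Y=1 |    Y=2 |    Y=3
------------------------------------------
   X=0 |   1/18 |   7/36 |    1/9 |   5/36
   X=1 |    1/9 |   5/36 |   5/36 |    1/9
I(X;Y) = 0.0248, I(X;f(Y)) = 0.0030, inequality holds: 0.0248 ≥ 0.0030

Data Processing Inequality: For any Markov chain X → Y → Z, we have I(X;Y) ≥ I(X;Z).

Here Z = f(Y) is a deterministic function of Y, forming X → Y → Z.

Original I(X;Y) = 0.0248 bits

After applying f:
P(X,Z) where Z=f(Y):
- P(X,Z=0) = P(X,Y=2)
- P(X,Z=1) = P(X,Y=0) + P(X,Y=1) + P(X,Y=3)

I(X;Z) = I(X;f(Y)) = 0.0030 bits

Verification: 0.0248 ≥ 0.0030 ✓

Information cannot be created by processing; the function f can only lose information about X.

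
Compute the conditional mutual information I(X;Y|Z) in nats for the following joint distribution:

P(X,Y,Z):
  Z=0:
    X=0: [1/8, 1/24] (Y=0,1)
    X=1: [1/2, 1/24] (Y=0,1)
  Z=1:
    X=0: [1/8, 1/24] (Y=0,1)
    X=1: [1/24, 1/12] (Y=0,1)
0.0418 nats

Conditional mutual information: I(X;Y|Z) = H(X|Z) + H(Y|Z) - H(X,Y|Z)

H(Z) = 0.6036
H(X,Z) = 1.1893 → H(X|Z) = 0.5856
H(Y,Z) = 1.0594 → H(Y|Z) = 0.4557
H(X,Y,Z) = 1.6032 → H(X,Y|Z) = 0.9995

I(X;Y|Z) = 0.5856 + 0.4557 - 0.9995 = 0.0418 nats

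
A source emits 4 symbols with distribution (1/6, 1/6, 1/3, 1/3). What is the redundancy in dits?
0.0246 dits

Redundancy measures how far a source is from maximum entropy:
R = H_max - H(X)

Maximum entropy for 4 symbols: H_max = log_10(4) = 0.6021 dits
Actual entropy: H(X) = 0.5775 dits
Redundancy: R = 0.6021 - 0.5775 = 0.0246 dits

This redundancy represents potential for compression: the source could be compressed by 0.0246 dits per symbol.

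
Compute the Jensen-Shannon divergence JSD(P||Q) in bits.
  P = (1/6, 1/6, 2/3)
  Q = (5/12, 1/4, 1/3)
0.0868 bits

Jensen-Shannon divergence is:
JSD(P||Q) = 0.5 × D_KL(P||M) + 0.5 × D_KL(Q||M)
where M = 0.5 × (P + Q) is the mixture distribution.

M = 0.5 × (1/6, 1/6, 2/3) + 0.5 × (5/12, 1/4, 1/3) = (7/24, 5/24, 1/2)

D_KL(P||M) = 0.0885 bits
D_KL(Q||M) = 0.0852 bits

JSD(P||Q) = 0.5 × 0.0885 + 0.5 × 0.0852 = 0.0868 bits

Unlike KL divergence, JSD is symmetric and bounded: 0 ≤ JSD ≤ log(2).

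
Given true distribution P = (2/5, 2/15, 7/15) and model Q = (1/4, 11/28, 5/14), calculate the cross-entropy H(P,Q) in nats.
1.1596 nats

Cross-entropy: H(P,Q) = -Σ p(x) log q(x)

Alternatively: H(P,Q) = H(P) + D_KL(P||Q)
H(P) = 0.9908 nats
D_KL(P||Q) = 0.1687 nats

H(P,Q) = 0.9908 + 0.1687 = 1.1596 nats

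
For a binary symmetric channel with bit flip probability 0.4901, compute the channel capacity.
0.0003 bits

For a binary symmetric channel (BSC) with error probability p:
Capacity C = 1 - H(p) bits per symbol

where H(p) = -p log₂(p) - (1-p) log₂(1-p) is the binary entropy function.

H(0.4901) = 0.9997 bits
C = 1 - 0.9997 = 0.0003 bits per symbol

This means we can reliably transmit up to 0.0003 bits of information per channel use.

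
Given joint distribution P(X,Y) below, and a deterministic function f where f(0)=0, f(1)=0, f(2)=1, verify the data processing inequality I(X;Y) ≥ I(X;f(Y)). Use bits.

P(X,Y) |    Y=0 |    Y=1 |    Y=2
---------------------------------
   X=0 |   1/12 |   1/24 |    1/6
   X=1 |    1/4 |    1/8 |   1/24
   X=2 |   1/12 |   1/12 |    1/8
I(X;Y) = 0.1586, I(X;f(Y)) = 0.1482, inequality holds: 0.1586 ≥ 0.1482

Data Processing Inequality: For any Markov chain X → Y → Z, we have I(X;Y) ≥ I(X;Z).

Here Z = f(Y) is a deterministic function of Y, forming X → Y → Z.

Original I(X;Y) = 0.1586 bits

After applying f:
P(X,Z) where Z=f(Y):
- P(X,Z=0) = P(X,Y=0) + P(X,Y=1)
- P(X,Z=1) = P(X,Y=2)

I(X;Z) = I(X;f(Y)) = 0.1482 bits

Verification: 0.1586 ≥ 0.1482 ✓

Information cannot be created by processing; the function f can only lose information about X.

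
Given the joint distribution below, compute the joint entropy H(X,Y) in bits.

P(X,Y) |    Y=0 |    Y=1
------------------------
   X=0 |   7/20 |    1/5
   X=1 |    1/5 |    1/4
1.9589 bits

Joint entropy is H(X,Y) = -Σ_{x,y} p(x,y) log p(x,y).

Summing over all non-zero entries:
H(X,Y) = -[7/20·log_2(7/20) + 1/5·log_2(1/5) + 1/5·log_2(1/5) + 1/4·log_2(1/4)]
H(X,Y) = 1.9589 bits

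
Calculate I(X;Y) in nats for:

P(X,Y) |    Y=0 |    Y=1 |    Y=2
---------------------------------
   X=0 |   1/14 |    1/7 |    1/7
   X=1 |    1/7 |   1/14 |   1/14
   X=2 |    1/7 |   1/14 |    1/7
0.0428 nats

Mutual information: I(X;Y) = H(X) + H(Y) - H(X,Y)

Marginals:
P(X) = (5/14, 2/7, 5/14), H(X) = 1.0934 nats
P(Y) = (5/14, 2/7, 5/14), H(Y) = 1.0934 nats

Joint entropy: H(X,Y) = 2.1440 nats

I(X;Y) = 1.0934 + 1.0934 - 2.1440 = 0.0428 nats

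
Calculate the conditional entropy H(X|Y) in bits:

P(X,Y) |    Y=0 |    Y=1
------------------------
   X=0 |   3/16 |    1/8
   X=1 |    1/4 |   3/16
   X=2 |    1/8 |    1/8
1.5419 bits

Using the chain rule: H(X|Y) = H(X,Y) - H(Y)

First, compute H(X,Y) = 2.5306 bits

Marginal P(Y) = (9/16, 7/16)
H(Y) = 0.9887 bits

H(X|Y) = H(X,Y) - H(Y) = 2.5306 - 0.9887 = 1.5419 bits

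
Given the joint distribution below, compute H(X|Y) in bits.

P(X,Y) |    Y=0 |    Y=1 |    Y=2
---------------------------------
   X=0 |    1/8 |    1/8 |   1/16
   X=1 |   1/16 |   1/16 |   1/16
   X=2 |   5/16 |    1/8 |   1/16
1.4222 bits

Using the chain rule: H(X|Y) = H(X,Y) - H(Y)

First, compute H(X,Y) = 2.8994 bits

Marginal P(Y) = (1/2, 5/16, 3/16)
H(Y) = 1.4772 bits

H(X|Y) = H(X,Y) - H(Y) = 2.8994 - 1.4772 = 1.4222 bits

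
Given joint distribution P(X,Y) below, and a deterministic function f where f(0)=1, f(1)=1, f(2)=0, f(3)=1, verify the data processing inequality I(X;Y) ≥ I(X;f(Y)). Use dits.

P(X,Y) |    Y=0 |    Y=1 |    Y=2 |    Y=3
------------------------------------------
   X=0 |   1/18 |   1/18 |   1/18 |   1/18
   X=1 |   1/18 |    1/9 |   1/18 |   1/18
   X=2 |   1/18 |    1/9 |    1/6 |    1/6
I(X;Y) = 0.0141, I(X;f(Y)) = 0.0037, inequality holds: 0.0141 ≥ 0.0037

Data Processing Inequality: For any Markov chain X → Y → Z, we have I(X;Y) ≥ I(X;Z).

Here Z = f(Y) is a deterministic function of Y, forming X → Y → Z.

Original I(X;Y) = 0.0141 dits

After applying f:
P(X,Z) where Z=f(Y):
- P(X,Z=0) = P(X,Y=2)
- P(X,Z=1) = P(X,Y=0) + P(X,Y=1) + P(X,Y=3)

I(X;Z) = I(X;f(Y)) = 0.0037 dits

Verification: 0.0141 ≥ 0.0037 ✓

Information cannot be created by processing; the function f can only lose information about X.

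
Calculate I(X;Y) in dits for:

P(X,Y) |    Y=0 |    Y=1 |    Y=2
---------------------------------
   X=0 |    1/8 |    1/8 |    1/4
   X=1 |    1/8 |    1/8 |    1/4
0.0000 dits

Mutual information: I(X;Y) = H(X) + H(Y) - H(X,Y)

Marginals:
P(X) = (1/2, 1/2), H(X) = 0.3010 dits
P(Y) = (1/4, 1/4, 1/2), H(Y) = 0.4515 dits

Joint entropy: H(X,Y) = 0.7526 dits

I(X;Y) = 0.3010 + 0.4515 - 0.7526 = 0.0000 dits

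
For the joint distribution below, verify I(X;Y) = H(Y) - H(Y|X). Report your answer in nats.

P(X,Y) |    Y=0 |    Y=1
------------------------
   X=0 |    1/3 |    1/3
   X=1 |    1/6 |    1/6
I(X;Y) = 0.0000 nats

Mutual information has multiple equivalent forms:
- I(X;Y) = H(X) - H(X|Y)
- I(X;Y) = H(Y) - H(Y|X)
- I(X;Y) = H(X) + H(Y) - H(X,Y)

Computing all quantities:
H(X) = 0.6365, H(Y) = 0.6931, H(X,Y) = 1.3297
H(X|Y) = 0.6365, H(Y|X) = 0.6931

Verification:
H(X) - H(X|Y) = 0.6365 - 0.6365 = 0.0000
H(Y) - H(Y|X) = 0.6931 - 0.6931 = 0.0000
H(X) + H(Y) - H(X,Y) = 0.6365 + 0.6931 - 1.3297 = 0.0000

All forms give I(X;Y) = 0.0000 nats. ✓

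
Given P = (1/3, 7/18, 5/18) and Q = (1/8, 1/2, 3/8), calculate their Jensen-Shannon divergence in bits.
0.0457 bits

Jensen-Shannon divergence is:
JSD(P||Q) = 0.5 × D_KL(P||M) + 0.5 × D_KL(Q||M)
where M = 0.5 × (P + Q) is the mixture distribution.

M = 0.5 × (1/3, 7/18, 5/18) + 0.5 × (1/8, 1/2, 3/8) = (0.229167, 4/9, 0.326389)

D_KL(P||M) = 0.0406 bits
D_KL(Q||M) = 0.0508 bits

JSD(P||Q) = 0.5 × 0.0406 + 0.5 × 0.0508 = 0.0457 bits

Unlike KL divergence, JSD is symmetric and bounded: 0 ≤ JSD ≤ log(2).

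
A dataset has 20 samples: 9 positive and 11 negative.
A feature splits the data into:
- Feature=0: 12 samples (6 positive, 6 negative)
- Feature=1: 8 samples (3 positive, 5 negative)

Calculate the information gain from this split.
0.0110 bits

Information Gain = H(Y) - H(Y|Feature)

Before split:
P(positive) = 9/20 = 0.4500
H(Y) = 0.9928 bits

After split:
Feature=0: H = 1.0000 bits (weight = 12/20)
Feature=1: H = 0.9544 bits (weight = 8/20)
H(Y|Feature) = (12/20)×1.0000 + (8/20)×0.9544 = 0.9818 bits

Information Gain = 0.9928 - 0.9818 = 0.0110 bits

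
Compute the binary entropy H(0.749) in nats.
0.5634 nats

The binary entropy function is:
H(p) = -p log(p) - (1-p) log(1-p)

H(0.749) = -0.749 × log_e(0.749) - 0.251 × log_e(0.251)
H(0.749) = 0.5634 nats

Note: Binary entropy is maximized at p=0.5 (H=1 bit) and minimized at p=0 or p=1 (H=0).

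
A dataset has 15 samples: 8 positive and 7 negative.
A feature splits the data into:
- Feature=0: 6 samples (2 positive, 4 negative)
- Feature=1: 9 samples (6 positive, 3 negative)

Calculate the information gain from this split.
0.0785 bits

Information Gain = H(Y) - H(Y|Feature)

Before split:
P(positive) = 8/15 = 0.5333
H(Y) = 0.9968 bits

After split:
Feature=0: H = 0.9183 bits (weight = 6/15)
Feature=1: H = 0.9183 bits (weight = 9/15)
H(Y|Feature) = (6/15)×0.9183 + (9/15)×0.9183 = 0.9183 bits

Information Gain = 0.9968 - 0.9183 = 0.0785 bits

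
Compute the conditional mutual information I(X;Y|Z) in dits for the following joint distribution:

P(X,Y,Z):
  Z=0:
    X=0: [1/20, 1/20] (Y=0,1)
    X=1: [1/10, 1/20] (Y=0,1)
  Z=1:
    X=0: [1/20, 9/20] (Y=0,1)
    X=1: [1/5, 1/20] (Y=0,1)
0.0839 dits

Conditional mutual information: I(X;Y|Z) = H(X|Z) + H(Y|Z) - H(X,Y|Z)

H(Z) = 0.2442
H(X,Z) = 0.5246 → H(X|Z) = 0.2804
H(Y,Z) = 0.5246 → H(Y|Z) = 0.2804
H(X,Y,Z) = 0.7211 → H(X,Y|Z) = 0.4769

I(X;Y|Z) = 0.2804 + 0.2804 - 0.4769 = 0.0839 dits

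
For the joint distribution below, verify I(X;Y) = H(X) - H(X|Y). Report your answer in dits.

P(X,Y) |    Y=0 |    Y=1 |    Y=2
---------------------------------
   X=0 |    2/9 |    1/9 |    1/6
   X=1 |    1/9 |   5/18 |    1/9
I(X;Y) = 0.0267 dits

Mutual information has multiple equivalent forms:
- I(X;Y) = H(X) - H(X|Y)
- I(X;Y) = H(Y) - H(Y|X)
- I(X;Y) = H(X) + H(Y) - H(X,Y)

Computing all quantities:
H(X) = 0.3010, H(Y) = 0.4731, H(X,Y) = 0.7475
H(X|Y) = 0.2744, H(Y|X) = 0.4464

Verification:
H(X) - H(X|Y) = 0.3010 - 0.2744 = 0.0267
H(Y) - H(Y|X) = 0.4731 - 0.4464 = 0.0267
H(X) + H(Y) - H(X,Y) = 0.3010 + 0.4731 - 0.7475 = 0.0267

All forms give I(X;Y) = 0.0267 dits. ✓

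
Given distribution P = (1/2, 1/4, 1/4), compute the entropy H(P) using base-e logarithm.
1.0397 nats

Shannon entropy is H(X) = -Σ p(x) log p(x).

For P = (1/2, 1/4, 1/4):
H = -1/2 × log_e(1/2) -1/4 × log_e(1/4) -1/4 × log_e(1/4)
H = 1.0397 nats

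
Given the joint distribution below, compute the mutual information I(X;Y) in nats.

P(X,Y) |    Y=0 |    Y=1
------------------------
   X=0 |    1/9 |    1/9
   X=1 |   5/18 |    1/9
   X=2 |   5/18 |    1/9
0.0172 nats

Mutual information: I(X;Y) = H(X) + H(Y) - H(X,Y)

Marginals:
P(X) = (2/9, 7/18, 7/18), H(X) = 1.0688 nats
P(Y) = (2/3, 1/3), H(Y) = 0.6365 nats

Joint entropy: H(X,Y) = 1.6882 nats

I(X;Y) = 1.0688 + 0.6365 - 1.6882 = 0.0172 nats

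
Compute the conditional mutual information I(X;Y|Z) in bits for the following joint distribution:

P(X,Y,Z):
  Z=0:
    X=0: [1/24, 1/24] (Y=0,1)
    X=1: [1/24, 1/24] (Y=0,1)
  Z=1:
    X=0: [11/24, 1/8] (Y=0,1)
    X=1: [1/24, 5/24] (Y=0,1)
0.2094 bits

Conditional mutual information: I(X;Y|Z) = H(X|Z) + H(Y|Z) - H(X,Y|Z)

H(Z) = 0.6500
H(X,Z) = 1.5511 → H(X|Z) = 0.9011
H(Y,Z) = 1.6258 → H(Y|Z) = 0.9758
H(X,Y,Z) = 2.3175 → H(X,Y|Z) = 1.6675

I(X;Y|Z) = 0.9011 + 0.9758 - 1.6675 = 0.2094 bits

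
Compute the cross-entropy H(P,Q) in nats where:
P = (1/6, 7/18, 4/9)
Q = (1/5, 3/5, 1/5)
1.1822 nats

Cross-entropy: H(P,Q) = -Σ p(x) log q(x)

Alternatively: H(P,Q) = H(P) + D_KL(P||Q)
H(P) = 1.0263 nats
D_KL(P||Q) = 0.1559 nats

H(P,Q) = 1.0263 + 0.1559 = 1.1822 nats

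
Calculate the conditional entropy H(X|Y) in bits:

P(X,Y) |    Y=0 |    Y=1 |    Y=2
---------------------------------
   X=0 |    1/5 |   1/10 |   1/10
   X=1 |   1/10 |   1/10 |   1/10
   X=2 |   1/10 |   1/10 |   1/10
1.5510 bits

Using the chain rule: H(X|Y) = H(X,Y) - H(Y)

First, compute H(X,Y) = 3.1219 bits

Marginal P(Y) = (2/5, 3/10, 3/10)
H(Y) = 1.5710 bits

H(X|Y) = H(X,Y) - H(Y) = 3.1219 - 1.5710 = 1.5510 bits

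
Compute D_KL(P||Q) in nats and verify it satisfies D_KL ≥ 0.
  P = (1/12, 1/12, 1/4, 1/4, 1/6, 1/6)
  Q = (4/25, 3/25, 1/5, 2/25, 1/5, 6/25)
0.1647 nats

KL divergence satisfies the Gibbs inequality: D_KL(P||Q) ≥ 0 for all distributions P, Q.

D_KL(P||Q) = Σ p(x) log(p(x)/q(x))
Term by term:
  x=0: 1/12 × log_e[(1/12)/(4/25)] = -0.0544
  x=1: 1/12 × log_e[(1/12)/(3/25)] = -0.0304
  x=2: 1/4 × log_e[(1/4)/(1/5)] = 0.0558
  x=3: 1/4 × log_e[(1/4)/(2/25)] = 0.2849
  x=4: 1/6 × log_e[(1/6)/(1/5)] = -0.0304
  x=5: 1/6 × log_e[(1/6)/(6/25)] = -0.0608
D_KL(P||Q) = 0.1647 nats

D_KL(P||Q) = 0.1647 ≥ 0 ✓

This non-negativity is a fundamental property: relative entropy cannot be negative because it measures how different Q is from P.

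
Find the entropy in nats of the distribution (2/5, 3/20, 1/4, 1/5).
1.3195 nats

Shannon entropy is H(X) = -Σ p(x) log p(x).

For P = (2/5, 3/20, 1/4, 1/5):
H = -2/5 × log_e(2/5) -3/20 × log_e(3/20) -1/4 × log_e(1/4) -1/5 × log_e(1/5)
H = 1.3195 nats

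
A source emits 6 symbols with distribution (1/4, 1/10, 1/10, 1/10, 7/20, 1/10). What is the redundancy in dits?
0.0681 dits

Redundancy measures how far a source is from maximum entropy:
R = H_max - H(X)

Maximum entropy for 6 symbols: H_max = log_10(6) = 0.7782 dits
Actual entropy: H(X) = 0.7101 dits
Redundancy: R = 0.7782 - 0.7101 = 0.0681 dits

This redundancy represents potential for compression: the source could be compressed by 0.0681 dits per symbol.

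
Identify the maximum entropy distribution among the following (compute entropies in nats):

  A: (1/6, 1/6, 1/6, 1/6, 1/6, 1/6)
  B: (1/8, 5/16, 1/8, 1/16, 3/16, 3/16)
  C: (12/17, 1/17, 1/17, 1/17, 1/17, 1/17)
A

For a discrete distribution over n outcomes, entropy is maximized by the uniform distribution.

Computing entropies:
H(A) = 1.7918 nats
H(B) = 1.6844 nats
H(C) = 1.0792 nats

The uniform distribution (where all probabilities equal 1/6) achieves the maximum entropy of log_e(6) = 1.7918 nats.

Distribution A has the highest entropy.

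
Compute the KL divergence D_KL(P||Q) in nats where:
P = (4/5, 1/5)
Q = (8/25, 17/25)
0.4883 nats

KL divergence: D_KL(P||Q) = Σ p(x) log(p(x)/q(x))

Computing term by term:
  x=0: 4/5 × log_e[(4/5)/(8/25)] = 4/5 × 0.9163 = 0.7330
  x=1: 1/5 × log_e[(1/5)/(17/25)] = 1/5 × -1.2238 = -0.2448

D_KL(P||Q) = 0.4883 nats

Note: KL divergence is always non-negative and equals 0 iff P = Q.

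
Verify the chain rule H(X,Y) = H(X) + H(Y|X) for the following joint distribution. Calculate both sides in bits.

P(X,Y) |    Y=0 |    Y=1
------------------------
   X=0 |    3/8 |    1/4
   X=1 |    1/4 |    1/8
H(X,Y) = 1.9056, H(X) = 0.9544, H(Y|X) = 0.9512 (all in bits)

Chain rule: H(X,Y) = H(X) + H(Y|X)

Left side — joint entropy directly:
H(X,Y) = -Σ p(x,y) log p(x,y) = 1.9056 bits

Right side — compute H(Y|X) from the conditional distributions:
P(X) = (5/8, 3/8), so H(X) = 0.9544 bits
H(Y|X) = Σ_x P(X=x) · H(Y|X=x):
  P(Y|X=0) = (3/5, 2/5), H(Y|X=0) = 0.9710, weight P(X=0) = 5/8
  P(Y|X=1) = (2/3, 1/3), H(Y|X=1) = 0.9183, weight P(X=1) = 3/8
H(Y|X) = 0.9512 bits

H(X) + H(Y|X) = 0.9544 + 0.9512 = 1.9056 bits

Both sides equal 1.9056 bits. ✓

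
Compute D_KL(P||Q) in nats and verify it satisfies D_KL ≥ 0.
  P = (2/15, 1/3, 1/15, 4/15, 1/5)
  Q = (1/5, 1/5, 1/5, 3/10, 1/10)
0.1502 nats

KL divergence satisfies the Gibbs inequality: D_KL(P||Q) ≥ 0 for all distributions P, Q.

D_KL(P||Q) = Σ p(x) log(p(x)/q(x))
Term by term:
  x=0: 2/15 × log_e[(2/15)/(1/5)] = -0.0541
  x=1: 1/3 × log_e[(1/3)/(1/5)] = 0.1703
  x=2: 1/15 × log_e[(1/15)/(1/5)] = -0.0732
  x=3: 4/15 × log_e[(4/15)/(3/10)] = -0.0314
  x=4: 1/5 × log_e[(1/5)/(1/10)] = 0.1386
D_KL(P||Q) = 0.1502 nats

D_KL(P||Q) = 0.1502 ≥ 0 ✓

This non-negativity is a fundamental property: relative entropy cannot be negative because it measures how different Q is from P.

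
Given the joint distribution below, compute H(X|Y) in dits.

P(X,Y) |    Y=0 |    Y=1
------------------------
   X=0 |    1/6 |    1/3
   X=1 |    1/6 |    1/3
0.3010 dits

Using the chain rule: H(X|Y) = H(X,Y) - H(Y)

First, compute H(X,Y) = 0.5775 dits

Marginal P(Y) = (1/3, 2/3)
H(Y) = 0.2764 dits

H(X|Y) = H(X,Y) - H(Y) = 0.5775 - 0.2764 = 0.3010 dits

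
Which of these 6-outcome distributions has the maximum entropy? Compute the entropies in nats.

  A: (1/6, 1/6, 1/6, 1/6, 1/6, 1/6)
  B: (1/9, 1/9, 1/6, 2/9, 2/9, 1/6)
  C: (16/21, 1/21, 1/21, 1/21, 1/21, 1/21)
A

For a discrete distribution over n outcomes, entropy is maximized by the uniform distribution.

Computing entropies:
H(A) = 1.7918 nats
H(B) = 1.7540 nats
H(C) = 0.9321 nats

The uniform distribution (where all probabilities equal 1/6) achieves the maximum entropy of log_e(6) = 1.7918 nats.

Distribution A has the highest entropy.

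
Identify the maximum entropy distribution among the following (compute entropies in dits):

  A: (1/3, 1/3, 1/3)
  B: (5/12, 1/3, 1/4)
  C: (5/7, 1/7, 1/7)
A

For a discrete distribution over n outcomes, entropy is maximized by the uniform distribution.

Computing entropies:
H(A) = 0.4771 dits
H(B) = 0.4680 dits
H(C) = 0.3458 dits

The uniform distribution (where all probabilities equal 1/3) achieves the maximum entropy of log_10(3) = 0.4771 dits.

Distribution A has the highest entropy.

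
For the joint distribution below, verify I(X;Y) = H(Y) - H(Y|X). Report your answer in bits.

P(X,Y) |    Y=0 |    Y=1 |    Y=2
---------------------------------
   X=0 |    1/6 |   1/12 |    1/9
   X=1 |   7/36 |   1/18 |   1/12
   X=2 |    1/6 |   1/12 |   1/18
I(X;Y) = 0.0176 bits

Mutual information has multiple equivalent forms:
- I(X;Y) = H(X) - H(X|Y)
- I(X;Y) = H(Y) - H(Y|X)
- I(X;Y) = H(X) + H(Y) - H(X,Y)

Computing all quantities:
H(X) = 1.5816, H(Y) = 1.4688, H(X,Y) = 3.0328
H(X|Y) = 1.5640, H(Y|X) = 1.4512

Verification:
H(X) - H(X|Y) = 1.5816 - 1.5640 = 0.0176
H(Y) - H(Y|X) = 1.4688 - 1.4512 = 0.0176
H(X) + H(Y) - H(X,Y) = 1.5816 + 1.4688 - 3.0328 = 0.0176

All forms give I(X;Y) = 0.0176 bits. ✓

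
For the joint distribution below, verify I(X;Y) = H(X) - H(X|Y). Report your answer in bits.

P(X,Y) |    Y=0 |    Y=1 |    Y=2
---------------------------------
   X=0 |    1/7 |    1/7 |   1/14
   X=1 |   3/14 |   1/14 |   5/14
I(X;Y) = 0.1182 bits

Mutual information has multiple equivalent forms:
- I(X;Y) = H(X) - H(X|Y)
- I(X;Y) = H(Y) - H(Y|X)
- I(X;Y) = H(X) + H(Y) - H(X,Y)

Computing all quantities:
H(X) = 0.9403, H(Y) = 1.5306, H(X,Y) = 2.3527
H(X|Y) = 0.8221, H(Y|X) = 1.4125

Verification:
H(X) - H(X|Y) = 0.9403 - 0.8221 = 0.1182
H(Y) - H(Y|X) = 1.5306 - 1.4125 = 0.1182
H(X) + H(Y) - H(X,Y) = 0.9403 + 1.5306 - 2.3527 = 0.1182

All forms give I(X;Y) = 0.1182 bits. ✓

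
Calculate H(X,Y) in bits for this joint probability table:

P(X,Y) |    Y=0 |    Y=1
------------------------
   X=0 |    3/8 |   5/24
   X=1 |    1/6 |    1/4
1.9329 bits

Joint entropy is H(X,Y) = -Σ_{x,y} p(x,y) log p(x,y).

Summing over all non-zero entries:
H(X,Y) = -[3/8·log_2(3/8) + 5/24·log_2(5/24) + 1/6·log_2(1/6) + 1/4·log_2(1/4)]
H(X,Y) = 1.9329 bits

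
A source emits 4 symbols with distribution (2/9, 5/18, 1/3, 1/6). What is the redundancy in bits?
0.0453 bits

Redundancy measures how far a source is from maximum entropy:
R = H_max - H(X)

Maximum entropy for 4 symbols: H_max = log_2(4) = 2.0000 bits
Actual entropy: H(X) = 1.9547 bits
Redundancy: R = 2.0000 - 1.9547 = 0.0453 bits

This redundancy represents potential for compression: the source could be compressed by 0.0453 bits per symbol.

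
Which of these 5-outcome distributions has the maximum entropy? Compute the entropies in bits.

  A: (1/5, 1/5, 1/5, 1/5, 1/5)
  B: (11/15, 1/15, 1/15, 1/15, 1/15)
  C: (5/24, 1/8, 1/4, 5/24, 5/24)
A

For a discrete distribution over n outcomes, entropy is maximized by the uniform distribution.

Computing entropies:
H(A) = 2.3219 bits
H(B) = 1.3700 bits
H(C) = 2.2894 bits

The uniform distribution (where all probabilities equal 1/5) achieves the maximum entropy of log_2(5) = 2.3219 bits.

Distribution A has the highest entropy.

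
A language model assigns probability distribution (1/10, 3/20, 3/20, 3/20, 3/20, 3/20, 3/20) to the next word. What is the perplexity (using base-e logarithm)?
6.9425

Perplexity is e^H (or exp(H) for natural log).

First, H = -Σ p log p = 1.9377 nats
Perplexity = e^1.9377 = 6.9425

Interpretation: The model's uncertainty is equivalent to choosing uniformly among 6.9 options.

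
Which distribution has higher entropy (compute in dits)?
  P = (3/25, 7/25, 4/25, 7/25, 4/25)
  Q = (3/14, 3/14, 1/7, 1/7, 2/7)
Q

Computing entropies in dits:
H(P) = 0.6748
H(Q) = 0.6836

Distribution Q has higher entropy.

Intuition: The distribution closer to uniform (more spread out) has higher entropy.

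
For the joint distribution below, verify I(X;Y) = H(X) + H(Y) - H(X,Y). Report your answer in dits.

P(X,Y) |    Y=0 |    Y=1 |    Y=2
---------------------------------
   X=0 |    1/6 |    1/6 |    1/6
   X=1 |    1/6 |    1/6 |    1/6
I(X;Y) = 0.0000 dits

Mutual information has multiple equivalent forms:
- I(X;Y) = H(X) - H(X|Y)
- I(X;Y) = H(Y) - H(Y|X)
- I(X;Y) = H(X) + H(Y) - H(X,Y)

Computing all quantities:
H(X) = 0.3010, H(Y) = 0.4771, H(X,Y) = 0.7782
H(X|Y) = 0.3010, H(Y|X) = 0.4771

Verification:
H(X) - H(X|Y) = 0.3010 - 0.3010 = 0.0000
H(Y) - H(Y|X) = 0.4771 - 0.4771 = 0.0000
H(X) + H(Y) - H(X,Y) = 0.3010 + 0.4771 - 0.7782 = 0.0000

All forms give I(X;Y) = 0.0000 dits. ✓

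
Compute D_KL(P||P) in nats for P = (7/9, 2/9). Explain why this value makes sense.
0.0000 nats

KL divergence satisfies the Gibbs inequality: D_KL(P||Q) ≥ 0 for all distributions P, Q.

D_KL(P||Q) = Σ p(x) log(p(x)/q(x))
Each term is p(x) × log_e(p(x)/p(x)) = p(x) × log_e(1) = 0, so the sum is 0.
D_KL(P||Q) = 0.0000 nats

When P = Q, the KL divergence is exactly 0, as there is no 'divergence' between identical distributions.

This non-negativity is a fundamental property: relative entropy cannot be negative because it measures how different Q is from P.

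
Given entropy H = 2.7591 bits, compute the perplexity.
6.7697

Perplexity is 2^H (or exp(H) for natural log).

H = 2.7591 bits
Perplexity = 2^2.7591 = 6.7697

Interpretation: The model's uncertainty is equivalent to choosing uniformly among 6.8 options.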